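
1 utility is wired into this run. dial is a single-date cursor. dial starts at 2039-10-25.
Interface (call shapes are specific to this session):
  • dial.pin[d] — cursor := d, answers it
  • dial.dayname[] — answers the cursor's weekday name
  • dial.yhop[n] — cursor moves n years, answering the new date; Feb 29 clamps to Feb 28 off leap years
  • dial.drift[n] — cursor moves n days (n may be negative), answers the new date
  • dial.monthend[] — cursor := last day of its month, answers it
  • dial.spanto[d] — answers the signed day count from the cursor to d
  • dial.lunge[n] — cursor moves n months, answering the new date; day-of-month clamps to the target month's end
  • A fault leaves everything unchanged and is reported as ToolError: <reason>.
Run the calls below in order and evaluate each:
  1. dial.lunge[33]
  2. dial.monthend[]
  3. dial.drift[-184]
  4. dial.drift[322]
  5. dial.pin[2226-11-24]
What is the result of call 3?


Answer: 2042-01-28

Derivation:
> dial.lunge n: 33
[out] 2042-07-25
> dial.monthend
[out] 2042-07-31
> dial.drift n: -184
[out] 2042-01-28
> dial.drift n: 322
[out] 2042-12-16
> dial.pin d: 2226-11-24
[out] 2226-11-24


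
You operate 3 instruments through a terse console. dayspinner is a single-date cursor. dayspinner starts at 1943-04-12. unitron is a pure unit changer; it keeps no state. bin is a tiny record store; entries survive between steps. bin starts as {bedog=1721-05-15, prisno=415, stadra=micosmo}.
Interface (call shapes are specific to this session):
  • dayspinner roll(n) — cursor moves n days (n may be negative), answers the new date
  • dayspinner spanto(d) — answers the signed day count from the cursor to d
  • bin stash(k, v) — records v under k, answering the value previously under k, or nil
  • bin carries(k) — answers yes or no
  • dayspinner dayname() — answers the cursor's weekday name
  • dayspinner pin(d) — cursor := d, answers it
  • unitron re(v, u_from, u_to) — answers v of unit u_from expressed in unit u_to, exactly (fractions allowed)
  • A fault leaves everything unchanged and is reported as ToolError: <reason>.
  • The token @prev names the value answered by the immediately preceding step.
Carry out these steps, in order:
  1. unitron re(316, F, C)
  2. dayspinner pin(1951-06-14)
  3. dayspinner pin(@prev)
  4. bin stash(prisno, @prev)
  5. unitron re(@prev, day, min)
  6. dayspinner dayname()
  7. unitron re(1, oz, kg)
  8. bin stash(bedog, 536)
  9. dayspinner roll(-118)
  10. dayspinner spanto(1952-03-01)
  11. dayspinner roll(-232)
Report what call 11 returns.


Answer: 1950-06-29

Derivation:
Next I call unitron re(v→316, u_from→F, u_to→C), and observe 1420/9.
I try dayspinner pin(d→1951-06-14): 1951-06-14.
I use dayspinner pin(d→@prev), yielding 1951-06-14.
I invoke bin stash(k→prisno, v→@prev), → 415.
Then unitron re(v→@prev, u_from→day, u_to→min), and see 597600.
I try dayspinner dayname(), which returns Thursday.
I try unitron re(v→1, u_from→oz, u_to→kg), and get 45359237/1600000000.
Then bin stash(k→bedog, v→536), and get 1721-05-15.
Then dayspinner roll(n→-118), — result: 1951-02-16.
Next I call dayspinner spanto(d→1952-03-01), which returns 379.
Next I call dayspinner roll(n→-232), which returns 1950-06-29.


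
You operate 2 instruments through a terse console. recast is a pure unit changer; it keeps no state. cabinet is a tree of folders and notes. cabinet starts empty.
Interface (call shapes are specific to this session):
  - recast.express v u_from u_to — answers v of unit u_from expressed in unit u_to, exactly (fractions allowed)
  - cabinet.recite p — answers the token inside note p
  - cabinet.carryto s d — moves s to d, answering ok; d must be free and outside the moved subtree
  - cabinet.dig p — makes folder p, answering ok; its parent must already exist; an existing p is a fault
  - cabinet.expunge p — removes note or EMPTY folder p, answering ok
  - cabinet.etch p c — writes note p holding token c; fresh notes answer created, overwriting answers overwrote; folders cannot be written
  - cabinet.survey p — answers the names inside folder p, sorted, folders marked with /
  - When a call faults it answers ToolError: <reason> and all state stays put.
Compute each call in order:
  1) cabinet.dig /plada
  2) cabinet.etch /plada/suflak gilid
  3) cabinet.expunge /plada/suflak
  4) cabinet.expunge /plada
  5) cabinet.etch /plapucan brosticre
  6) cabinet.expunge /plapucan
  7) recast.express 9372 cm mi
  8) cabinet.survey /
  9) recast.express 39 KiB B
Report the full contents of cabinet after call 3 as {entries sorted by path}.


Answer: {plada/}

Derivation:
Calling cabinet.dig passing p=/plada, and see ok.
I invoke cabinet.etch passing p=/plada/suflak, c=gilid, and see created.
Invoking cabinet.expunge passing p=/plada/suflak, → ok.
Invoking cabinet.expunge passing p=/plada, which returns ok.
Now I run cabinet.etch passing p=/plapucan, c=brosticre, and observe created.
I run cabinet.expunge passing p=/plapucan, → ok.
I run recast.express passing v=9372, u_from=cm, u_to=mi, which returns 355/6096.
I invoke cabinet.survey passing p=/, which returns [].
I invoke recast.express passing v=39, u_from=KiB, u_to=B: 39936.


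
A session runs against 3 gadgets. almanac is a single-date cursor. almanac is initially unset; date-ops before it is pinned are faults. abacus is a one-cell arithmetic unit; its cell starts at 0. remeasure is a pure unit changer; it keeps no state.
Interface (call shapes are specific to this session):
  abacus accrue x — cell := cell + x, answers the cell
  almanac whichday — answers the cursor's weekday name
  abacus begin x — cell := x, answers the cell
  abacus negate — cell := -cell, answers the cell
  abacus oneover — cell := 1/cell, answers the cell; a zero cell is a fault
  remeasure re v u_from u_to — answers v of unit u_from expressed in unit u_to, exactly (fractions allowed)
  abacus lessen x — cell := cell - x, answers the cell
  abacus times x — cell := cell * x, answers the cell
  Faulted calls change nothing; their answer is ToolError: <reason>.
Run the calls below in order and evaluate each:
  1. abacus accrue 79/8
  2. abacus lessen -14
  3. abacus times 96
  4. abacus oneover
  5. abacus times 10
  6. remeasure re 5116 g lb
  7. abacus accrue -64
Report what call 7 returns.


Answer: -73339/1146

Derivation:
>> abacus accrue(x→79/8)
<< 79/8
>> abacus lessen(x→-14)
<< 191/8
>> abacus times(x→96)
<< 2292
>> abacus oneover()
<< 1/2292
>> abacus times(x→10)
<< 5/1146
>> remeasure re(v→5116, u_from→g, u_to→lb)
<< 511600000/45359237
>> abacus accrue(x→-64)
<< -73339/1146


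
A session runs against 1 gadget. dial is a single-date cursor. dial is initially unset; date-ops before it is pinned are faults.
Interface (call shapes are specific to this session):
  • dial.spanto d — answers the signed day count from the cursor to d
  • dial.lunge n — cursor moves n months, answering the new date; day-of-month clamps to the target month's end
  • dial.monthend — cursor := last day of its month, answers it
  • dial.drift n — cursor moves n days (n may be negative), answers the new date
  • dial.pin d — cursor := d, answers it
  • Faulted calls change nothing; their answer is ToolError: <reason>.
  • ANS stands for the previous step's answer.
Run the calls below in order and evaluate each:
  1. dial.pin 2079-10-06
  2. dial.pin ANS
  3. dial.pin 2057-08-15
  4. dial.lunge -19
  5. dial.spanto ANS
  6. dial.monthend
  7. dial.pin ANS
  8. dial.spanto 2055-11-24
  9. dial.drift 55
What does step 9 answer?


Answer: 2056-03-26

Derivation:
Do: dial.pin[2079-10-06]
See: 2079-10-06
Do: dial.pin[ANS]
See: 2079-10-06
Do: dial.pin[2057-08-15]
See: 2057-08-15
Do: dial.lunge[-19]
See: 2056-01-15
Do: dial.spanto[ANS]
See: 0
Do: dial.monthend[]
See: 2056-01-31
Do: dial.pin[ANS]
See: 2056-01-31
Do: dial.spanto[2055-11-24]
See: -68
Do: dial.drift[55]
See: 2056-03-26


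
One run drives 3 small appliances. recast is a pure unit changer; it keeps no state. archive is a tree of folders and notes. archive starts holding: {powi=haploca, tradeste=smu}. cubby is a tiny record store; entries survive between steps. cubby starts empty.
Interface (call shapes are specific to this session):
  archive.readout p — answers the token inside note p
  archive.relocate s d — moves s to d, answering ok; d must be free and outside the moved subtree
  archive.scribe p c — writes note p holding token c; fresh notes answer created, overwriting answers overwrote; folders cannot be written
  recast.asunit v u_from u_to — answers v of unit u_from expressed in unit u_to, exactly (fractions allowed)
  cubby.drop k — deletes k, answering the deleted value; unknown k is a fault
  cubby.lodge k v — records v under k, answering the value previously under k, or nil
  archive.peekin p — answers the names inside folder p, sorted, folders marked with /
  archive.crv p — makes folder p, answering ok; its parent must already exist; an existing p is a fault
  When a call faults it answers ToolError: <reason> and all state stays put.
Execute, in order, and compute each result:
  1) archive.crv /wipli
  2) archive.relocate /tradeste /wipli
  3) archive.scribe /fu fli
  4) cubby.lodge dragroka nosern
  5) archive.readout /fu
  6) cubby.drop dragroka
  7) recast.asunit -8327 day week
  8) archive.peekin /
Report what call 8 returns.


Answer: [fu, powi, tradeste, wipli/]

Derivation:
Calling crv with /wipli, and observe ok.
I call relocate with /tradeste, /wipli, yielding ToolError: exists.
Invoking scribe with /fu, fli, and see created.
Next I call lodge with dragroka, nosern: nil.
Using readout with /fu, and get fli.
Next I call drop with dragroka, yielding nosern.
Using asunit with -8327, day, week, → -8327/7.
I invoke peekin with /, yielding [fu, powi, tradeste, wipli/].


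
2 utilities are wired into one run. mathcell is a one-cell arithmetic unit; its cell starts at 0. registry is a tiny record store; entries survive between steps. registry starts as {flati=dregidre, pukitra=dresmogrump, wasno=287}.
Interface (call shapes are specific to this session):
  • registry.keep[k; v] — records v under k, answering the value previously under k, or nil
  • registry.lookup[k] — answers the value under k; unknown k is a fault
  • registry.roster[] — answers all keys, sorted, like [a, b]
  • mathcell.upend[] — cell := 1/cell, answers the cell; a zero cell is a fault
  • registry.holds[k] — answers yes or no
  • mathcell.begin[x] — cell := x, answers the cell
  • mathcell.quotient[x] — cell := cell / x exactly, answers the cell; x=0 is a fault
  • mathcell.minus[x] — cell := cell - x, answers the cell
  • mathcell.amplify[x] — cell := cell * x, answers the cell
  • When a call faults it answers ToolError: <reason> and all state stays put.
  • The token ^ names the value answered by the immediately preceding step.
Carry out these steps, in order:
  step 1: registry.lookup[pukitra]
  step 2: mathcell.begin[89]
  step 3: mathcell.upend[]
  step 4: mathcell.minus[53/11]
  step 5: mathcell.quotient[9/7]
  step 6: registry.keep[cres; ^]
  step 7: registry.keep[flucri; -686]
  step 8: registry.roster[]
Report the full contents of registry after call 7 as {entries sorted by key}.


·→ lookup(k: pukitra)
·← dresmogrump
·→ begin(x: 89)
·← 89
·→ upend()
·← 1/89
·→ minus(x: 53/11)
·← -4706/979
·→ quotient(x: 9/7)
·← -32942/8811
·→ keep(k: cres, v: ^)
·← nil
·→ keep(k: flucri, v: -686)
·← nil
·→ roster()
·← [cres, flati, flucri, pukitra, wasno]

Answer: {cres=-32942/8811, flati=dregidre, flucri=-686, pukitra=dresmogrump, wasno=287}


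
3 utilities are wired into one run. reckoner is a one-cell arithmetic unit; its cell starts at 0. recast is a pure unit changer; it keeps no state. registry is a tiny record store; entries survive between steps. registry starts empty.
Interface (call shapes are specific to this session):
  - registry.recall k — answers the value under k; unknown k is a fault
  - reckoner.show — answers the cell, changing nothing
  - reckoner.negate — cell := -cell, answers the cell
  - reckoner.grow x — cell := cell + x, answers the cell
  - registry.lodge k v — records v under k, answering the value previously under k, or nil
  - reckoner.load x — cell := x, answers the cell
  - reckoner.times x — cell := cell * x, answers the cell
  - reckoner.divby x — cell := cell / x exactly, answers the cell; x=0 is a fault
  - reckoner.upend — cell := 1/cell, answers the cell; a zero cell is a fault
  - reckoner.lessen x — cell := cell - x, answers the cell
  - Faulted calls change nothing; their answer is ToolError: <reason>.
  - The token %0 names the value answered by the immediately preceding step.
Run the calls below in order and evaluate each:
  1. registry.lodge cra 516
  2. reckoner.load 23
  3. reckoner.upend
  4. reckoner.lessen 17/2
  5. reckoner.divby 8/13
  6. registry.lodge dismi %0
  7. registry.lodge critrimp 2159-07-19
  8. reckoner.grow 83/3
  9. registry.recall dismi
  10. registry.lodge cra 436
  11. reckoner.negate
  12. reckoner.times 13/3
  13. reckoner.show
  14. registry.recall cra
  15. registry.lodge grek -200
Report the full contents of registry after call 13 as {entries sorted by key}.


Answer: {cra=436, critrimp=2159-07-19, dismi=-5057/368}

Derivation:
% lodge k→cra v→516
[out] nil
% load x→23
[out] 23
% upend
[out] 1/23
% lessen x→17/2
[out] -389/46
% divby x→8/13
[out] -5057/368
% lodge k→dismi v→%0
[out] nil
% lodge k→critrimp v→2159-07-19
[out] nil
% grow x→83/3
[out] 15373/1104
% recall k→dismi
[out] -5057/368
% lodge k→cra v→436
[out] 516
% negate
[out] -15373/1104
% times x→13/3
[out] -199849/3312
% show
[out] -199849/3312
% recall k→cra
[out] 436
% lodge k→grek v→-200
[out] nil


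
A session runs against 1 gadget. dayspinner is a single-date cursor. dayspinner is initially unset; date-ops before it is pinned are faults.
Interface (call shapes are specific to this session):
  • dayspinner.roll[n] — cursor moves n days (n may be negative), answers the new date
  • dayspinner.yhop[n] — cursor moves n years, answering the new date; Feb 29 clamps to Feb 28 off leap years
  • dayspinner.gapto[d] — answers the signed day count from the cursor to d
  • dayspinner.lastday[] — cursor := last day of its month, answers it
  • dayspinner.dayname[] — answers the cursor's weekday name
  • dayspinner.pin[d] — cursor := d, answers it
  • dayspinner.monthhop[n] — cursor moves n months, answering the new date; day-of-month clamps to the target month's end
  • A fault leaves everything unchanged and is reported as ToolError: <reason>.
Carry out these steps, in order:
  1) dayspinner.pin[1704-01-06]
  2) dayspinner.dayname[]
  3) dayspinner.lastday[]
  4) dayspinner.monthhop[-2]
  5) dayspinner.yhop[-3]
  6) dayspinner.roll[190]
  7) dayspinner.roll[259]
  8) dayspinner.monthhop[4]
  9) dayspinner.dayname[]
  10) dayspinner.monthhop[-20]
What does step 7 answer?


Answer: 1702-02-22

Derivation:
! 1. dayspinner.pin(d: 1704-01-06) => 1704-01-06
! 2. dayspinner.dayname() => Sunday
! 3. dayspinner.lastday() => 1704-01-31
! 4. dayspinner.monthhop(n: -2) => 1703-11-30
! 5. dayspinner.yhop(n: -3) => 1700-11-30
! 6. dayspinner.roll(n: 190) => 1701-06-08
! 7. dayspinner.roll(n: 259) => 1702-02-22
! 8. dayspinner.monthhop(n: 4) => 1702-06-22
! 9. dayspinner.dayname() => Thursday
! 10. dayspinner.monthhop(n: -20) => 1700-10-22


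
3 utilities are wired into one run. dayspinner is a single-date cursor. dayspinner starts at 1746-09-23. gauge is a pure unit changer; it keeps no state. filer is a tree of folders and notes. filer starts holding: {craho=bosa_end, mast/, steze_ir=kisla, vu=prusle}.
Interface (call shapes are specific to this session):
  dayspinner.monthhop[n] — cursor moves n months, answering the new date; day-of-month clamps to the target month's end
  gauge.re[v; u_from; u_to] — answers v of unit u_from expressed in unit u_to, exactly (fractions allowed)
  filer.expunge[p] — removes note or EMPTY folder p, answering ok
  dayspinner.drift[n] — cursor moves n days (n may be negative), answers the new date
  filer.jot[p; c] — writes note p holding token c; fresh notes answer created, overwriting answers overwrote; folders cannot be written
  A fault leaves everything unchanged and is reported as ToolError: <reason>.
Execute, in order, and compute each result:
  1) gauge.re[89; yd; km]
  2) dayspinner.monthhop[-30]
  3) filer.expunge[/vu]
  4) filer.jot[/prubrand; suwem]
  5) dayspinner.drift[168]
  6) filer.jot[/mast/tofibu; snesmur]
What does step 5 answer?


·→ gauge.re(89, yd, km)
·← 101727/1250000
·→ dayspinner.monthhop(-30)
·← 1744-03-23
·→ filer.expunge(/vu)
·← ok
·→ filer.jot(/prubrand, suwem)
·← created
·→ dayspinner.drift(168)
·← 1744-09-07
·→ filer.jot(/mast/tofibu, snesmur)
·← created

Answer: 1744-09-07


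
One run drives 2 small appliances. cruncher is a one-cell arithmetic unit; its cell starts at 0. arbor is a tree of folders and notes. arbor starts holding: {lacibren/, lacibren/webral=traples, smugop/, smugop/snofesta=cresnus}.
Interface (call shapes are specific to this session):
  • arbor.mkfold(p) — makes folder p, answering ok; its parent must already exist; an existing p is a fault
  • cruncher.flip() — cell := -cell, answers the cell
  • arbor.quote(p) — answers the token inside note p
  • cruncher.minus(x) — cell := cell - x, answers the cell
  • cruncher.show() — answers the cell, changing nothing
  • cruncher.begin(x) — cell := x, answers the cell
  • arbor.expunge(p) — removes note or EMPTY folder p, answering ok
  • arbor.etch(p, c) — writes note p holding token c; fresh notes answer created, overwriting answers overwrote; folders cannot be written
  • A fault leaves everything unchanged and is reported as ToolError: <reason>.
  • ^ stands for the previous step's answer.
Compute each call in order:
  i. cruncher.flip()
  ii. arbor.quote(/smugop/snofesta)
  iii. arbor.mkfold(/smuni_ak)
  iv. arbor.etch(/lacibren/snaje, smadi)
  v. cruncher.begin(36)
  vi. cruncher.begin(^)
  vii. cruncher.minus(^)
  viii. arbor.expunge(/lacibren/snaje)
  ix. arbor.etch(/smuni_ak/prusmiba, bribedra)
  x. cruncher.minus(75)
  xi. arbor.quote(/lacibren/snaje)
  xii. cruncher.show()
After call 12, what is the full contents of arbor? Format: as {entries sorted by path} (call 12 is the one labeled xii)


I run cruncher.flip, — result: 0.
I invoke arbor.quote using p=/smugop/snofesta, → cresnus.
I call arbor.mkfold using p=/smuni_ak, and see ok.
Next I call arbor.etch using p=/lacibren/snaje, c=smadi: created.
Now I run cruncher.begin using x=36, and see 36.
I use cruncher.begin using x=^: 36.
Next I call cruncher.minus using x=^, and get 0.
I use arbor.expunge using p=/lacibren/snaje: ok.
I call arbor.etch using p=/smuni_ak/prusmiba, c=bribedra, and observe created.
Invoking cruncher.minus using x=75, → -75.
I try arbor.quote using p=/lacibren/snaje, which returns ToolError: not found.
Now I run cruncher.show, and get -75.

Answer: {lacibren/, lacibren/webral=traples, smugop/, smugop/snofesta=cresnus, smuni_ak/, smuni_ak/prusmiba=bribedra}


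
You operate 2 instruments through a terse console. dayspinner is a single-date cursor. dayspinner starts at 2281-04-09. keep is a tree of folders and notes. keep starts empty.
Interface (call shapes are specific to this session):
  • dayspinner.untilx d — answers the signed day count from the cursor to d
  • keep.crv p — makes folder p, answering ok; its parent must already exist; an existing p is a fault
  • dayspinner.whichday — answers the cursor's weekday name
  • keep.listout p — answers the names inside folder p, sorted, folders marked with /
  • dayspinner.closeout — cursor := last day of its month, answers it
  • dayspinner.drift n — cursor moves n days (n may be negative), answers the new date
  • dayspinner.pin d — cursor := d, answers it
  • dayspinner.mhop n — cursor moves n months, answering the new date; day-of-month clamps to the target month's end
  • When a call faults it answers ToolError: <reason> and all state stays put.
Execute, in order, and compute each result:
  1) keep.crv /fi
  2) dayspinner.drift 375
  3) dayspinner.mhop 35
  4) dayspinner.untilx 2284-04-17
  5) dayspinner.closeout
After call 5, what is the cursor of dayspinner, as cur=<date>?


Answer: cur=2285-03-31

Derivation:
>> keep.crv(p='/fi')
<< ok
>> dayspinner.drift(n='375')
<< 2282-04-19
>> dayspinner.mhop(n='35')
<< 2285-03-19
>> dayspinner.untilx(d='2284-04-17')
<< -336
>> dayspinner.closeout()
<< 2285-03-31


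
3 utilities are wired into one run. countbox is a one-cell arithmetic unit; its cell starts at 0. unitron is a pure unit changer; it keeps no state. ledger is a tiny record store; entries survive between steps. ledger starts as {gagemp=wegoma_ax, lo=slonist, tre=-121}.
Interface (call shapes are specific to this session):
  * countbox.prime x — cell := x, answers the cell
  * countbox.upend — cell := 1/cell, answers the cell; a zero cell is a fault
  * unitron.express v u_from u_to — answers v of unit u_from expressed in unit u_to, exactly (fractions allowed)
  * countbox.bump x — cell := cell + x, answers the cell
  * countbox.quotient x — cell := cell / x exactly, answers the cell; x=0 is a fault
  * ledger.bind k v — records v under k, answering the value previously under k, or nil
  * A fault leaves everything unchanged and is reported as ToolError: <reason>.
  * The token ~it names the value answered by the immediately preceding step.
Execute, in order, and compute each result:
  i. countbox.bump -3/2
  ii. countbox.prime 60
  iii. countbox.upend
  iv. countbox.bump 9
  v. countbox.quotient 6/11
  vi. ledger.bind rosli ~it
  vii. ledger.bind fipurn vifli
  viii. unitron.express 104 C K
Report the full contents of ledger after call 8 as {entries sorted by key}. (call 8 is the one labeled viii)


→ countbox.bump(x: -3/2)
← -3/2
→ countbox.prime(x: 60)
← 60
→ countbox.upend()
← 1/60
→ countbox.bump(x: 9)
← 541/60
→ countbox.quotient(x: 6/11)
← 5951/360
→ ledger.bind(k: rosli, v: ~it)
← nil
→ ledger.bind(k: fipurn, v: vifli)
← nil
→ unitron.express(v: 104, u_from: C, u_to: K)
← 7543/20

Answer: {fipurn=vifli, gagemp=wegoma_ax, lo=slonist, rosli=5951/360, tre=-121}


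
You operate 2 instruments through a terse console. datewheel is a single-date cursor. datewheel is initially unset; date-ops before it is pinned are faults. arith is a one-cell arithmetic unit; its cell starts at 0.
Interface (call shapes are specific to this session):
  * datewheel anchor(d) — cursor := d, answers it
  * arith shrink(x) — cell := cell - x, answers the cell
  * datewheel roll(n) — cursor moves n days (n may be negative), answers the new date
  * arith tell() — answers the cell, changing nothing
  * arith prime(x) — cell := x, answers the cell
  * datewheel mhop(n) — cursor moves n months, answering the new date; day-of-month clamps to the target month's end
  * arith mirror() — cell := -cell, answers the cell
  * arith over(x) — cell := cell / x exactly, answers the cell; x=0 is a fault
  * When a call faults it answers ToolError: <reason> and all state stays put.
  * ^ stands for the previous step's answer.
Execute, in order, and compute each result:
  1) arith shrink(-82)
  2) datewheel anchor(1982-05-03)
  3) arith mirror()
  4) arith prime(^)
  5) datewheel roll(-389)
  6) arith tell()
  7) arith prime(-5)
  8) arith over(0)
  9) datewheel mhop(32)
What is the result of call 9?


Answer: 1983-12-09

Derivation:
[in] arith shrink x=-82
= 82
[in] datewheel anchor d=1982-05-03
= 1982-05-03
[in] arith mirror
= -82
[in] arith prime x=^
= -82
[in] datewheel roll n=-389
= 1981-04-09
[in] arith tell
= -82
[in] arith prime x=-5
= -5
[in] arith over x=0
= ToolError: division by zero
[in] datewheel mhop n=32
= 1983-12-09


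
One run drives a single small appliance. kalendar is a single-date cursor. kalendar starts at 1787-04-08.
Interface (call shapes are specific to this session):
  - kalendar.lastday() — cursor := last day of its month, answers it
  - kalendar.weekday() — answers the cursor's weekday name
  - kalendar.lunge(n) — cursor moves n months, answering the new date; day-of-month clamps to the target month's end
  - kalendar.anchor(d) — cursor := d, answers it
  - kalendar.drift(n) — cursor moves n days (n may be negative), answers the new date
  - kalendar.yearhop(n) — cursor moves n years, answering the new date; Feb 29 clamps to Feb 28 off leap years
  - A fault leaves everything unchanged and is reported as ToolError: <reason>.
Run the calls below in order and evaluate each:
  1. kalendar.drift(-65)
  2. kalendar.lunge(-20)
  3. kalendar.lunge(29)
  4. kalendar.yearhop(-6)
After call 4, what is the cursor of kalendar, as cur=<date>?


>>> kalendar.drift n=-65
  1787-02-02
>>> kalendar.lunge n=-20
  1785-06-02
>>> kalendar.lunge n=29
  1787-11-02
>>> kalendar.yearhop n=-6
  1781-11-02

Answer: cur=1781-11-02


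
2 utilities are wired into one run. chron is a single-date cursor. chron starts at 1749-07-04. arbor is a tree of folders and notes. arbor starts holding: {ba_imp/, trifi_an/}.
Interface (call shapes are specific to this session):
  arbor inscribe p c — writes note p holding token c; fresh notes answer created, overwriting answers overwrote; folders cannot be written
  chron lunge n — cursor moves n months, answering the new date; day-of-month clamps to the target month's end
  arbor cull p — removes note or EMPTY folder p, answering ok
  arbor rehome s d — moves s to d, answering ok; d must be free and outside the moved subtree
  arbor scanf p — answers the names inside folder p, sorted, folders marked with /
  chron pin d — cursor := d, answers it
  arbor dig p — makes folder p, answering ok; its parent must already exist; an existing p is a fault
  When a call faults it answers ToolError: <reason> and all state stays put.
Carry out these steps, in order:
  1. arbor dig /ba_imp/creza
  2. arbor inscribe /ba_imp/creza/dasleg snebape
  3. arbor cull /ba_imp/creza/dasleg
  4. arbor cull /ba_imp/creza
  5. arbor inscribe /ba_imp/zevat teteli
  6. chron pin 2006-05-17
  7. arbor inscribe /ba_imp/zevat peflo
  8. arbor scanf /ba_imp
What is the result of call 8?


[in] arbor dig p='/ba_imp/creza'
:: ok
[in] arbor inscribe p='/ba_imp/creza/dasleg' c='snebape'
:: created
[in] arbor cull p='/ba_imp/creza/dasleg'
:: ok
[in] arbor cull p='/ba_imp/creza'
:: ok
[in] arbor inscribe p='/ba_imp/zevat' c='teteli'
:: created
[in] chron pin d='2006-05-17'
:: 2006-05-17
[in] arbor inscribe p='/ba_imp/zevat' c='peflo'
:: overwrote
[in] arbor scanf p='/ba_imp'
:: [zevat]

Answer: [zevat]


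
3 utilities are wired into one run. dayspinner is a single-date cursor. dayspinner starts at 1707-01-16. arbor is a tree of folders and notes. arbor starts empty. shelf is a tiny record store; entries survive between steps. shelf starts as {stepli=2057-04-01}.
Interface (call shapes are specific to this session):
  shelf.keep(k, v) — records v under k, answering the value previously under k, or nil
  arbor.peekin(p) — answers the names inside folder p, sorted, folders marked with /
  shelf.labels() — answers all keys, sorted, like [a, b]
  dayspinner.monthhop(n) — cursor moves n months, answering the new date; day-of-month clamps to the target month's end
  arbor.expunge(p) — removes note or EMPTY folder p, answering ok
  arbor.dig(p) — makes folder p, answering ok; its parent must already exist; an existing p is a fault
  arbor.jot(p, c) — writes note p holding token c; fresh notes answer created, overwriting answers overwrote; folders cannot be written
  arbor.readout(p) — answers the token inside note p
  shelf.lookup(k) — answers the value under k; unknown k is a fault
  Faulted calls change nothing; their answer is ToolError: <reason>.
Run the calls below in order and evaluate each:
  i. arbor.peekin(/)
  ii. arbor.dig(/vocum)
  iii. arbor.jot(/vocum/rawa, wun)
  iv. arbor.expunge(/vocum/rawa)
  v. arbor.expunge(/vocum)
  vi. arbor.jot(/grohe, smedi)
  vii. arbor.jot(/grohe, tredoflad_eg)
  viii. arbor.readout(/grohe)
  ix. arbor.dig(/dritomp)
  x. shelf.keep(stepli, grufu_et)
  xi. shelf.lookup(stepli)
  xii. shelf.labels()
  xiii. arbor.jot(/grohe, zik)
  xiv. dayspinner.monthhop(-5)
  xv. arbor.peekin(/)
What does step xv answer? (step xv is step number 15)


Do: arbor.peekin[p→/]
See: []
Do: arbor.dig[p→/vocum]
See: ok
Do: arbor.jot[p→/vocum/rawa; c→wun]
See: created
Do: arbor.expunge[p→/vocum/rawa]
See: ok
Do: arbor.expunge[p→/vocum]
See: ok
Do: arbor.jot[p→/grohe; c→smedi]
See: created
Do: arbor.jot[p→/grohe; c→tredoflad_eg]
See: overwrote
Do: arbor.readout[p→/grohe]
See: tredoflad_eg
Do: arbor.dig[p→/dritomp]
See: ok
Do: shelf.keep[k→stepli; v→grufu_et]
See: 2057-04-01
Do: shelf.lookup[k→stepli]
See: grufu_et
Do: shelf.labels[]
See: [stepli]
Do: arbor.jot[p→/grohe; c→zik]
See: overwrote
Do: dayspinner.monthhop[n→-5]
See: 1706-08-16
Do: arbor.peekin[p→/]
See: [dritomp/, grohe]

Answer: [dritomp/, grohe]


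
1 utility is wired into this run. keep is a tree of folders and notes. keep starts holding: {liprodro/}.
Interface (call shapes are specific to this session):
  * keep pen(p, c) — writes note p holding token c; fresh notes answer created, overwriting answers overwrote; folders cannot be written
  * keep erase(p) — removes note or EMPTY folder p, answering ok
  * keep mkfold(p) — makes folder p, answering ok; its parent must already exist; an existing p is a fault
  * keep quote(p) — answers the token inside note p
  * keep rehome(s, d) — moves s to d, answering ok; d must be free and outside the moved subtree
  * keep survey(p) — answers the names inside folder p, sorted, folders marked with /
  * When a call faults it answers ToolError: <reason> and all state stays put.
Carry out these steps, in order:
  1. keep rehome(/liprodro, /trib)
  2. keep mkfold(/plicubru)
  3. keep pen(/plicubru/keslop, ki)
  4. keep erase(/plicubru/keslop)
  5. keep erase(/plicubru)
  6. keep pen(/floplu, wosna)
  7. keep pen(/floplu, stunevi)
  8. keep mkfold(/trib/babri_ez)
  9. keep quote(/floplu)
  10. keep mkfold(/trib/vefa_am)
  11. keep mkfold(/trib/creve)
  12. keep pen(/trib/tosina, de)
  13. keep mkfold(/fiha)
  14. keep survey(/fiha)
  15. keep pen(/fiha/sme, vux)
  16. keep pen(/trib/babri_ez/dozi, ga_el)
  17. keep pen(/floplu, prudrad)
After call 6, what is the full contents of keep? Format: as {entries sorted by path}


Answer: {floplu=wosna, trib/}

Derivation:
% keep rehome s=/liprodro d=/trib
  ok
% keep mkfold p=/plicubru
  ok
% keep pen p=/plicubru/keslop c=ki
  created
% keep erase p=/plicubru/keslop
  ok
% keep erase p=/plicubru
  ok
% keep pen p=/floplu c=wosna
  created
% keep pen p=/floplu c=stunevi
  overwrote
% keep mkfold p=/trib/babri_ez
  ok
% keep quote p=/floplu
  stunevi
% keep mkfold p=/trib/vefa_am
  ok
% keep mkfold p=/trib/creve
  ok
% keep pen p=/trib/tosina c=de
  created
% keep mkfold p=/fiha
  ok
% keep survey p=/fiha
  []
% keep pen p=/fiha/sme c=vux
  created
% keep pen p=/trib/babri_ez/dozi c=ga_el
  created
% keep pen p=/floplu c=prudrad
  overwrote


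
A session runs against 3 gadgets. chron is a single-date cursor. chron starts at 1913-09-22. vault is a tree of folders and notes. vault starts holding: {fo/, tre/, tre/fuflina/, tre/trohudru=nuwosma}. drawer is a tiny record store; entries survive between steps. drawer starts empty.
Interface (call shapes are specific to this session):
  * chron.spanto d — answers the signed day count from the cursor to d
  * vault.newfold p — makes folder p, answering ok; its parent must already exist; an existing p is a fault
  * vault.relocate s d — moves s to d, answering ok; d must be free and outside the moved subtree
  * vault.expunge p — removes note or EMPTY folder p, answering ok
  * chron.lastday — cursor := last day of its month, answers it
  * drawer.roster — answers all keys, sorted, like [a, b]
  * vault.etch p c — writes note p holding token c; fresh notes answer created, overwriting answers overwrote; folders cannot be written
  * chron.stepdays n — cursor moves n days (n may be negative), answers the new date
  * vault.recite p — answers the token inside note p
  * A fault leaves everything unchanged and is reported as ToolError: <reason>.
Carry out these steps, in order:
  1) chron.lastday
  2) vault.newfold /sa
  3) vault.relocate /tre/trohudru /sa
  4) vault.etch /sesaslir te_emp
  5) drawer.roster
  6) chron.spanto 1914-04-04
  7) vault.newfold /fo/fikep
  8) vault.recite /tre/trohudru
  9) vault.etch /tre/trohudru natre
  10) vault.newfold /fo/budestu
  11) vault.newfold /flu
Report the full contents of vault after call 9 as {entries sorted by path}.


Answer: {fo/, fo/fikep/, sa/, sesaslir=te_emp, tre/, tre/fuflina/, tre/trohudru=natre}

Derivation:
// 1. chron.lastday() ~> 1913-09-30
// 2. vault.newfold(p=/sa) ~> ok
// 3. vault.relocate(s=/tre/trohudru, d=/sa) ~> ToolError: exists
// 4. vault.etch(p=/sesaslir, c=te_emp) ~> created
// 5. drawer.roster() ~> []
// 6. chron.spanto(d=1914-04-04) ~> 186
// 7. vault.newfold(p=/fo/fikep) ~> ok
// 8. vault.recite(p=/tre/trohudru) ~> nuwosma
// 9. vault.etch(p=/tre/trohudru, c=natre) ~> overwrote
// 10. vault.newfold(p=/fo/budestu) ~> ok
// 11. vault.newfold(p=/flu) ~> ok


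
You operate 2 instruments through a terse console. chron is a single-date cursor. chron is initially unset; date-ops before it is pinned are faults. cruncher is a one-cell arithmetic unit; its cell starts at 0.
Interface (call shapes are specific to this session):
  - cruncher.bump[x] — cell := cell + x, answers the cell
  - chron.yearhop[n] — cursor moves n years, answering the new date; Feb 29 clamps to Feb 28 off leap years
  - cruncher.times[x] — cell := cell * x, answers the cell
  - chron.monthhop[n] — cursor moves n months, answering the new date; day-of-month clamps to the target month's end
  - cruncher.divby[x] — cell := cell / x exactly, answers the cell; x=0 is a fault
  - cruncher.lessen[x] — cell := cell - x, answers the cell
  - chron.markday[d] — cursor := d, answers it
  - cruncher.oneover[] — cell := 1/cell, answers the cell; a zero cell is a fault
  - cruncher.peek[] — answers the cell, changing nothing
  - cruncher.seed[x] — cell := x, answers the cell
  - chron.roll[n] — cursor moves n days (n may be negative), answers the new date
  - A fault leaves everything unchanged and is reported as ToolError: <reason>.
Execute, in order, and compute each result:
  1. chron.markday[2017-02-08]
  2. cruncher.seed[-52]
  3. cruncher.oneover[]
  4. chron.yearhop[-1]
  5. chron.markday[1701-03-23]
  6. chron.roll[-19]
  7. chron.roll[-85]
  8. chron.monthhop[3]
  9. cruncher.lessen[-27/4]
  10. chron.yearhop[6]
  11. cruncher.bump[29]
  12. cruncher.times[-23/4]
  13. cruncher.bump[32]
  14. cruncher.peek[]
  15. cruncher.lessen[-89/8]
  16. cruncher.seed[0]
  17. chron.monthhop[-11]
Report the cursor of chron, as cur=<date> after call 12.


Answer: cur=1707-03-09

Derivation:
→ markday(d='2017-02-08')
← 2017-02-08
→ seed(x='-52')
← -52
→ oneover()
← -1/52
→ yearhop(n='-1')
← 2016-02-08
→ markday(d='1701-03-23')
← 1701-03-23
→ roll(n='-19')
← 1701-03-04
→ roll(n='-85')
← 1700-12-09
→ monthhop(n='3')
← 1701-03-09
→ lessen(x='-27/4')
← 175/26
→ yearhop(n='6')
← 1707-03-09
→ bump(x='29')
← 929/26
→ times(x='-23/4')
← -21367/104
→ bump(x='32')
← -18039/104
→ peek()
← -18039/104
→ lessen(x='-89/8')
← -8441/52
→ seed(x='0')
← 0
→ monthhop(n='-11')
← 1706-04-09


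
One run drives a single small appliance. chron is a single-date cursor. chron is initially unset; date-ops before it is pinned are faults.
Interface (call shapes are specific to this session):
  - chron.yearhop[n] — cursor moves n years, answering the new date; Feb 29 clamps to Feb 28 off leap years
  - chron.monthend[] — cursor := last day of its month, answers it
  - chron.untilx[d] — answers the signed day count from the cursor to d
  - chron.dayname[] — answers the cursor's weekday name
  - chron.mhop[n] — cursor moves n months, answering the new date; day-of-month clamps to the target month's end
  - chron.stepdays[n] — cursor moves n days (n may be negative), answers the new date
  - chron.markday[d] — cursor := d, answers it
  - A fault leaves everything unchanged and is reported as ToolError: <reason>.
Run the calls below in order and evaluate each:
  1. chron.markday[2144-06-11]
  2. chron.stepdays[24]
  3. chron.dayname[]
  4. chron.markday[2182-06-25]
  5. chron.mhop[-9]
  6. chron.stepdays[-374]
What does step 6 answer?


! chron.markday(2144-06-11) == 2144-06-11
! chron.stepdays(24) == 2144-07-05
! chron.dayname() == Sunday
! chron.markday(2182-06-25) == 2182-06-25
! chron.mhop(-9) == 2181-09-25
! chron.stepdays(-374) == 2180-09-16

Answer: 2180-09-16


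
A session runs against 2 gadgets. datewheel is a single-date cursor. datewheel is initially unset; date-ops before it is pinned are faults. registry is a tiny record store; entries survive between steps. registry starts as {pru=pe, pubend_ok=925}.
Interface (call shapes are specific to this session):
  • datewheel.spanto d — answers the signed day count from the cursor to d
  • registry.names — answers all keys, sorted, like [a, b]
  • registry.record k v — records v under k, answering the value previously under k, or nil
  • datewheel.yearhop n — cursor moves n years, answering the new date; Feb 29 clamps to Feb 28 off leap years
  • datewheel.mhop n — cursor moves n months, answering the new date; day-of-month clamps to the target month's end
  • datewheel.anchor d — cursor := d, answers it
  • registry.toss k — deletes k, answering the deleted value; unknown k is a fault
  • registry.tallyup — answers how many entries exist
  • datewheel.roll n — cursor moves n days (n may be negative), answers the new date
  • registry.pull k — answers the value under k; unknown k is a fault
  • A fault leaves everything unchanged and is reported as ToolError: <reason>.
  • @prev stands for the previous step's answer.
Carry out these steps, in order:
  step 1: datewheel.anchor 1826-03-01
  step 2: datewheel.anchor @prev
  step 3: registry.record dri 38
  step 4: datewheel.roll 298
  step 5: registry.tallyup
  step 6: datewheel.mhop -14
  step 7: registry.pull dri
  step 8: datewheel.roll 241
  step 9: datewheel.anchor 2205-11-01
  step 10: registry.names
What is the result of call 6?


Answer: 1825-10-24

Derivation:
-> datewheel.anchor(d→1826-03-01)
<- 1826-03-01
-> datewheel.anchor(d→@prev)
<- 1826-03-01
-> registry.record(k→dri, v→38)
<- nil
-> datewheel.roll(n→298)
<- 1826-12-24
-> registry.tallyup()
<- 3
-> datewheel.mhop(n→-14)
<- 1825-10-24
-> registry.pull(k→dri)
<- 38
-> datewheel.roll(n→241)
<- 1826-06-22
-> datewheel.anchor(d→2205-11-01)
<- 2205-11-01
-> registry.names()
<- [dri, pru, pubend_ok]


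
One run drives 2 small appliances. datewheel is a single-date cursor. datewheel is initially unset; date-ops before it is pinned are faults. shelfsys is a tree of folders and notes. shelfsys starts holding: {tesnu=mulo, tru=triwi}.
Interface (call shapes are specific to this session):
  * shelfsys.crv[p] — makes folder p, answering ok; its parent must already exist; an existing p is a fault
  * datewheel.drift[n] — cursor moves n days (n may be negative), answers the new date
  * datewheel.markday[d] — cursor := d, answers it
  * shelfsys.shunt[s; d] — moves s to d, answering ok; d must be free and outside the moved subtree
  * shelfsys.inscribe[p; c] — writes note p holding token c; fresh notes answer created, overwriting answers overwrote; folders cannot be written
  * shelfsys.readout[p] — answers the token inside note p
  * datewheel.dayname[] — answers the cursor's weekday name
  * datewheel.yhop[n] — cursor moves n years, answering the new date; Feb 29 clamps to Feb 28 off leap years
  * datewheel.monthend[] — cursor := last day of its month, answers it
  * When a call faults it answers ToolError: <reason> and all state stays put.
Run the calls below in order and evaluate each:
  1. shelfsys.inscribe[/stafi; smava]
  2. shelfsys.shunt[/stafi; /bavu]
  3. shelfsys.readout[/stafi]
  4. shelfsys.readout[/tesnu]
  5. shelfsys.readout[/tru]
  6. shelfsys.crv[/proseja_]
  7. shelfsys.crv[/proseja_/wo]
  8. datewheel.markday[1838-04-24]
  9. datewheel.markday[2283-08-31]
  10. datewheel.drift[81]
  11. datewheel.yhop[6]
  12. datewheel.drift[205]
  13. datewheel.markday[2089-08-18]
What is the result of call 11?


Answer: 2289-11-20

Derivation:
==> inscribe(p='/stafi', c='smava')
<== created
==> shunt(s='/stafi', d='/bavu')
<== ok
==> readout(p='/stafi')
<== ToolError: not found
==> readout(p='/tesnu')
<== mulo
==> readout(p='/tru')
<== triwi
==> crv(p='/proseja_')
<== ok
==> crv(p='/proseja_/wo')
<== ok
==> markday(d='1838-04-24')
<== 1838-04-24
==> markday(d='2283-08-31')
<== 2283-08-31
==> drift(n='81')
<== 2283-11-20
==> yhop(n='6')
<== 2289-11-20
==> drift(n='205')
<== 2290-06-13
==> markday(d='2089-08-18')
<== 2089-08-18
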